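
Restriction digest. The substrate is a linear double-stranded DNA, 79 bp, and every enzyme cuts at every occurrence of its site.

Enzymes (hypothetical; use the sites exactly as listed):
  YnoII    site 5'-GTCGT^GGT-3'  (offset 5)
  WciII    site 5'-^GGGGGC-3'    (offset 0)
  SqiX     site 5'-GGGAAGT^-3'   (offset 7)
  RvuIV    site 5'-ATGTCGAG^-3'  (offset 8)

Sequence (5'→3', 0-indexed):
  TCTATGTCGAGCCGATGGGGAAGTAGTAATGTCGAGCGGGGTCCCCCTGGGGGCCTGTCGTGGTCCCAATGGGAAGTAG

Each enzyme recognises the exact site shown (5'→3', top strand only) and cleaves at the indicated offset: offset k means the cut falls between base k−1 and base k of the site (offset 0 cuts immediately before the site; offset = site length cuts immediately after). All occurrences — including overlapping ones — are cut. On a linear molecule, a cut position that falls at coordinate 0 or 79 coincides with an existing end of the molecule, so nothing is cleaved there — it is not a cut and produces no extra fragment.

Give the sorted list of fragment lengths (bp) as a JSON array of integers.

[2,11,12,12,13,13,16]

Scan for sites:
  YnoII (GTCGTGGT, off=5): starts [56] → cuts [61]
  WciII (GGGGGC, off=0): starts [48] → cuts [48]
  SqiX (GGGAAGT, off=7): starts [17, 70] → cuts [24, 77]
  RvuIV (ATGTCGAG, off=8): starts [3, 28] → cuts [11, 36]

Pooled cuts: [11, 24, 36, 48, 61, 77]

Fragment lengths:
  [0,11): 11 bp
  [11,24): 13 bp
  [24,36): 12 bp
  [36,48): 12 bp
  [48,61): 13 bp
  [61,77): 16 bp
  [77,79): 2 bp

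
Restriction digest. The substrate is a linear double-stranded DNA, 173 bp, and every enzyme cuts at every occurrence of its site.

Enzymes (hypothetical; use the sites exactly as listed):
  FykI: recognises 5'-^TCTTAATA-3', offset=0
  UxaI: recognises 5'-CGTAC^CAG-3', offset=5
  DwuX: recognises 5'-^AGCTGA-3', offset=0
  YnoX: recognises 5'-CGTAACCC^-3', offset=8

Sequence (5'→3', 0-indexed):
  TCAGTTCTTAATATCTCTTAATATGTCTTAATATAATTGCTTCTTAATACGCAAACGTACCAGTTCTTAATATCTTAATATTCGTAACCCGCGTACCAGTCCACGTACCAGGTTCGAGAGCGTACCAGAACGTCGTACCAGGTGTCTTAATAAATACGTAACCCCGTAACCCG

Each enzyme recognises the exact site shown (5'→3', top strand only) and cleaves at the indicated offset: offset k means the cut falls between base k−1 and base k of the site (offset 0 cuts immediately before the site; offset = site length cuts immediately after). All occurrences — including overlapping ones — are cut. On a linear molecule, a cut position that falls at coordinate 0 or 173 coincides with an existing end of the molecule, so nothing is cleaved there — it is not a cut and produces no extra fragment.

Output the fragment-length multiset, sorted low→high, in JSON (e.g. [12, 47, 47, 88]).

Site scan:
  FykI (TCTTAATA, off=0): starts [5, 15, 25, 41, 64, 72, 144] → cuts [5, 15, 25, 41, 64, 72, 144]
  UxaI (CGTACCAG, off=5): starts [55, 91, 103, 120, 133] → cuts [60, 96, 108, 125, 138]
  DwuX (AGCTGA, off=0): no sites
  YnoX (CGTAACCC, off=8): starts [82, 156, 164] → cuts [90, 164, 172]

Pooled cuts: [5, 15, 25, 41, 60, 64, 72, 90, 96, 108, 125, 138, 144, 164, 172]

Fragment lengths:
  [0,5): 5 bp
  [5,15): 10 bp
  [15,25): 10 bp
  [25,41): 16 bp
  [41,60): 19 bp
  [60,64): 4 bp
  [64,72): 8 bp
  [72,90): 18 bp
  [90,96): 6 bp
  [96,108): 12 bp
  [108,125): 17 bp
  [125,138): 13 bp
  [138,144): 6 bp
  [144,164): 20 bp
  [164,172): 8 bp
  [172,173): 1 bp

[1,4,5,6,6,8,8,10,10,12,13,16,17,18,19,20]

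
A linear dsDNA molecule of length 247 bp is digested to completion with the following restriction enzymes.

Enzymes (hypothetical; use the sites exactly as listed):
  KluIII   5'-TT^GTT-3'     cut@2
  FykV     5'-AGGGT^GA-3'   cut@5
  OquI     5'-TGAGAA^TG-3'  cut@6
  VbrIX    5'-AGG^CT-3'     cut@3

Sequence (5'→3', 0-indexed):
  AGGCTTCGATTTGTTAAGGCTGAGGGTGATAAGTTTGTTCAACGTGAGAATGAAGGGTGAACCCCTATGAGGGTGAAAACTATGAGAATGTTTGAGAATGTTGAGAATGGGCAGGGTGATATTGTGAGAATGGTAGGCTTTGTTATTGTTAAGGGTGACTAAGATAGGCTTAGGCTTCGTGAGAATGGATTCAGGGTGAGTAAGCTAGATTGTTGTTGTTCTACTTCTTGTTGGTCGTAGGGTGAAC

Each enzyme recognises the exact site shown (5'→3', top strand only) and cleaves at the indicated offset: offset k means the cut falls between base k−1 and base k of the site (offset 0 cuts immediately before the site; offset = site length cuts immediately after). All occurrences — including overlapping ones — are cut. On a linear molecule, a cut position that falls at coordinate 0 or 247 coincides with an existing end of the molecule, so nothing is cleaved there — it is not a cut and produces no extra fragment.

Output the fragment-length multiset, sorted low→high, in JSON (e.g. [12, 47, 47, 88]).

Scan for sites:
  KluIII (TTGTT, off=2): starts [10, 34, 139, 145, 209, 212, 215, 227] → cuts [12, 36, 141, 147, 211, 214, 217, 229]
  FykV (AGGGTGA, off=5): starts [22, 53, 69, 112, 151, 192, 238] → cuts [27, 58, 74, 117, 156, 197, 243]
  OquI (TGAGAATG, off=6): starts [44, 82, 92, 101, 124, 179] → cuts [50, 88, 98, 107, 130, 185]
  VbrIX (AGGCT, off=3): starts [0, 16, 134, 165, 171] → cuts [3, 19, 137, 168, 174]

All cut coordinates (distinct, sorted): [3, 12, 19, 27, 36, 50, 58, 74, 88, 98, 107, 117, 130, 137, 141, 147, 156, 168, 174, 185, 197, 211, 214, 217, 229, 243]

Fragments:
  [0,3): 3 bp
  [3,12): 9 bp
  [12,19): 7 bp
  [19,27): 8 bp
  [27,36): 9 bp
  [36,50): 14 bp
  [50,58): 8 bp
  [58,74): 16 bp
  [74,88): 14 bp
  [88,98): 10 bp
  [98,107): 9 bp
  [107,117): 10 bp
  [117,130): 13 bp
  [130,137): 7 bp
  [137,141): 4 bp
  [141,147): 6 bp
  [147,156): 9 bp
  [156,168): 12 bp
  [168,174): 6 bp
  [174,185): 11 bp
  [185,197): 12 bp
  [197,211): 14 bp
  [211,214): 3 bp
  [214,217): 3 bp
  [217,229): 12 bp
  [229,243): 14 bp
  [243,247): 4 bp

[3,3,3,4,4,6,6,7,7,8,8,9,9,9,9,10,10,11,12,12,12,13,14,14,14,14,16]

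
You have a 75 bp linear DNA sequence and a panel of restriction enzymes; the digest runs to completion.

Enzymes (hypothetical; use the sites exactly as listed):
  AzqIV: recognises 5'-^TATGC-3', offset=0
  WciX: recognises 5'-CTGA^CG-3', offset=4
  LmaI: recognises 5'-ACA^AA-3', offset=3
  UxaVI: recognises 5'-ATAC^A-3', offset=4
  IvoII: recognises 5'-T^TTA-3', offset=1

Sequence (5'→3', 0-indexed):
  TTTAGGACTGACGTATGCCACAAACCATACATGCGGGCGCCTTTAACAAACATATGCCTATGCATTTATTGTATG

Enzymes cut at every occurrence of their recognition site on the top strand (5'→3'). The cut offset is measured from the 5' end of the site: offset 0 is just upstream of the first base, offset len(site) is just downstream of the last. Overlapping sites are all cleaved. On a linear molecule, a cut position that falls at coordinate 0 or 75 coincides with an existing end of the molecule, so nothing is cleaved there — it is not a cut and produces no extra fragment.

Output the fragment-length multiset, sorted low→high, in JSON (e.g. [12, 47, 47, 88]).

Site scan:
  AzqIV (TATGC, off=0): starts [13, 52, 58] → cuts [13, 52, 58]
  WciX (CTGACG, off=4): starts [7] → cuts [11]
  LmaI (ACAAA, off=3): starts [19, 45] → cuts [22, 48]
  UxaVI (ATACA, off=4): starts [26] → cuts [30]
  IvoII (TTTA, off=1): starts [0, 41, 64] → cuts [1, 42, 65]

Pooled cuts: [1, 11, 13, 22, 30, 42, 48, 52, 58, 65]

Fragments:
  [0,1): 1 bp
  [1,11): 10 bp
  [11,13): 2 bp
  [13,22): 9 bp
  [22,30): 8 bp
  [30,42): 12 bp
  [42,48): 6 bp
  [48,52): 4 bp
  [52,58): 6 bp
  [58,65): 7 bp
  [65,75): 10 bp

[1,2,4,6,6,7,8,9,10,10,12]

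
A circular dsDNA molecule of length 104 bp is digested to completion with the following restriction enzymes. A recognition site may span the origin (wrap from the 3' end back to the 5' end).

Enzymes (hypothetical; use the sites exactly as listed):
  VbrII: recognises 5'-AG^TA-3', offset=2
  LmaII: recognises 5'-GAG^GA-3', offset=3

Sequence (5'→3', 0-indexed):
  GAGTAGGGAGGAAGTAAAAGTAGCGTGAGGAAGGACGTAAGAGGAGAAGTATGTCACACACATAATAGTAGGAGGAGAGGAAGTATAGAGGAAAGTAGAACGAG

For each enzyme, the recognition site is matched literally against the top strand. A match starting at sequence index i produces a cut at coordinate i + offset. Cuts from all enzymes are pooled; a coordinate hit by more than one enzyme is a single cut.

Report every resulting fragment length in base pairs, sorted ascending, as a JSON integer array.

[3,4,4,5,5,6,6,6,7,7,9,9,14,19]

Site scan:
  VbrII AGTA/2: at [1, 12, 18, 47, 66, 81, 93] ⇒ [3, 14, 20, 49, 68, 83, 95]
  LmaII GAGGA/3: at [7, 26, 40, 71, 76, 87, 101] ⇒ [0, 10, 29, 43, 74, 79, 90]

All cut coordinates (distinct, sorted): [0, 3, 10, 14, 20, 29, 43, 49, 68, 74, 79, 83, 90, 95]

Fragment lengths:
  0→3: 3 bp
  3→10: 7 bp
  10→14: 4 bp
  14→20: 6 bp
  20→29: 9 bp
  29→43: 14 bp
  43→49: 6 bp
  49→68: 19 bp
  68→74: 6 bp
  74→79: 5 bp
  79→83: 4 bp
  83→90: 7 bp
  90→95: 5 bp
  95→0 (wrap): 104-95+0 = 9 bp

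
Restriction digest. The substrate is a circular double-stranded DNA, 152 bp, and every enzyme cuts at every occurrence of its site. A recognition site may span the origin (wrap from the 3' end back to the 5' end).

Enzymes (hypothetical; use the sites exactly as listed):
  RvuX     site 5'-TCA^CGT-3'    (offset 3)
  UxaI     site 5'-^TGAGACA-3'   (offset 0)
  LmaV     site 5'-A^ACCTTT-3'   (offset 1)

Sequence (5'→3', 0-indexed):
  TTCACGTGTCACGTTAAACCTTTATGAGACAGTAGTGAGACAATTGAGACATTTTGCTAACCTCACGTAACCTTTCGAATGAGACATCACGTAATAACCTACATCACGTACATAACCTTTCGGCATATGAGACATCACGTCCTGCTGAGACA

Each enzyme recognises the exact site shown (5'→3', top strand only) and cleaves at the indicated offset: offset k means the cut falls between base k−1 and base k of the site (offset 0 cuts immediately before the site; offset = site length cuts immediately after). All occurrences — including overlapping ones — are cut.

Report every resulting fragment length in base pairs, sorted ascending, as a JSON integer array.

[4,6,7,7,8,8,9,10,10,10,11,11,13,17,21]

Scan for sites:
  RvuX TCACGT/3: at [1, 8, 62, 86, 103, 134] ⇒ [4, 11, 65, 89, 106, 137]
  UxaI TGAGACA/0: at [24, 35, 44, 79, 127, 145] ⇒ [24, 35, 44, 79, 127, 145]
  LmaV AACCTTT/1: at [16, 68, 113] ⇒ [17, 69, 114]

All cut coordinates (distinct, sorted): [4, 11, 17, 24, 35, 44, 65, 69, 79, 89, 106, 114, 127, 137, 145]

Fragment lengths:
  4→11: 7 bp
  11→17: 6 bp
  17→24: 7 bp
  24→35: 11 bp
  35→44: 9 bp
  44→65: 21 bp
  65→69: 4 bp
  69→79: 10 bp
  79→89: 10 bp
  89→106: 17 bp
  106→114: 8 bp
  114→127: 13 bp
  127→137: 10 bp
  137→145: 8 bp
  145→4 (wrap): 152-145+4 = 11 bp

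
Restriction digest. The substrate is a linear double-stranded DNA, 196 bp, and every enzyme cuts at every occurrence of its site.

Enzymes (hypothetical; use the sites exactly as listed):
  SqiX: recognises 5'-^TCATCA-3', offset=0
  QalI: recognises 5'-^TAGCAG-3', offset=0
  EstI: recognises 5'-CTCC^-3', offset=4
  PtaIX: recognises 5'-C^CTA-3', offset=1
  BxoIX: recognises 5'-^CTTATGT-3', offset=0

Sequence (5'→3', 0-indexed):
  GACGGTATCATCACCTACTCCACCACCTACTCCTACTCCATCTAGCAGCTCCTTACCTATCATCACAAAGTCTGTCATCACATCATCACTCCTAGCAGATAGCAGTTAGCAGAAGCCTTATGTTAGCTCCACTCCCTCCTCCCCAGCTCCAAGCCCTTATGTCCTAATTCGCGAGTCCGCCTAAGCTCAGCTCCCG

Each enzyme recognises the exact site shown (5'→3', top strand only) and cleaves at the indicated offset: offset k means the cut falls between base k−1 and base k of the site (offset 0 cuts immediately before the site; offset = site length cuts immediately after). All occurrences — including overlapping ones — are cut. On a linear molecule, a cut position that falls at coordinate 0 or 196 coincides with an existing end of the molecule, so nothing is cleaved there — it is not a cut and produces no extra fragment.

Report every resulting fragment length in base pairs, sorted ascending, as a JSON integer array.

Scan for sites:
  SqiX (TCATCA, off=0): starts [7, 59, 74, 82] → cuts [7, 59, 74, 82]
  QalI (TAGCAG, off=0): starts [42, 92, 99, 106] → cuts [42, 92, 99, 106]
  EstI (CTCC, off=4): starts [17, 29, 35, 48, 88, 126, 131, 135, 138, 146, 190] → cuts [21, 33, 39, 52, 92, 130, 135, 139, 142, 150, 194]
  PtaIX (CCTA, off=1): starts [13, 25, 31, 55, 90, 162, 179] → cuts [14, 26, 32, 56, 91, 163, 180]
  BxoIX (CTTATGT, off=0): starts [116, 155] → cuts [116, 155]

All cut coordinates (distinct, sorted): [7, 14, 21, 26, 32, 33, 39, 42, 52, 56, 59, 74, 82, 91, 92, 99, 106, 116, 130, 135, 139, 142, 150, 155, 163, 180, 194]

Fragments:
  [0,7): 7 bp
  [7,14): 7 bp
  [14,21): 7 bp
  [21,26): 5 bp
  [26,32): 6 bp
  [32,33): 1 bp
  [33,39): 6 bp
  [39,42): 3 bp
  [42,52): 10 bp
  [52,56): 4 bp
  [56,59): 3 bp
  [59,74): 15 bp
  [74,82): 8 bp
  [82,91): 9 bp
  [91,92): 1 bp
  [92,99): 7 bp
  [99,106): 7 bp
  [106,116): 10 bp
  [116,130): 14 bp
  [130,135): 5 bp
  [135,139): 4 bp
  [139,142): 3 bp
  [142,150): 8 bp
  [150,155): 5 bp
  [155,163): 8 bp
  [163,180): 17 bp
  [180,194): 14 bp
  [194,196): 2 bp

[1,1,2,3,3,3,4,4,5,5,5,6,6,7,7,7,7,7,8,8,8,9,10,10,14,14,15,17]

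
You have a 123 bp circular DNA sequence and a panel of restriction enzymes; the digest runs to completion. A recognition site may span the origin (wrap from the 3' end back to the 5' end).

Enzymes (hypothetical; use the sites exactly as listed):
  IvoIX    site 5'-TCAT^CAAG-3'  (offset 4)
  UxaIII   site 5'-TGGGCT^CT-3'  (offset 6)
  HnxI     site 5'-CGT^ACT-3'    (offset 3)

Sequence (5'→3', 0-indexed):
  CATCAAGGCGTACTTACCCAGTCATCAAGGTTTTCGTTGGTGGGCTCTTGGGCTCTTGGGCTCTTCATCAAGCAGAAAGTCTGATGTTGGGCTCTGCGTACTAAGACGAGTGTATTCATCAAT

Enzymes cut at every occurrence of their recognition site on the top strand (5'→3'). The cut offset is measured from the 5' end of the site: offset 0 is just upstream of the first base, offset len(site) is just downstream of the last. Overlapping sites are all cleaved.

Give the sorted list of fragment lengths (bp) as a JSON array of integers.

[6,6,8,8,8,14,21,25,27]

Scan for sites:
  IvoIX TCATCAAG/4: at [21, 64, 122] ⇒ [3, 25, 68]
  UxaIII TGGGCTCT/6: at [40, 48, 56, 87] ⇒ [46, 54, 62, 93]
  HnxI CGTACT/3: at [8, 96] ⇒ [11, 99]

Pooled cuts: [3, 11, 25, 46, 54, 62, 68, 93, 99]

Fragment lengths:
  3→11: 8 bp
  11→25: 14 bp
  25→46: 21 bp
  46→54: 8 bp
  54→62: 8 bp
  62→68: 6 bp
  68→93: 25 bp
  93→99: 6 bp
  99→3 (wrap): 123-99+3 = 27 bp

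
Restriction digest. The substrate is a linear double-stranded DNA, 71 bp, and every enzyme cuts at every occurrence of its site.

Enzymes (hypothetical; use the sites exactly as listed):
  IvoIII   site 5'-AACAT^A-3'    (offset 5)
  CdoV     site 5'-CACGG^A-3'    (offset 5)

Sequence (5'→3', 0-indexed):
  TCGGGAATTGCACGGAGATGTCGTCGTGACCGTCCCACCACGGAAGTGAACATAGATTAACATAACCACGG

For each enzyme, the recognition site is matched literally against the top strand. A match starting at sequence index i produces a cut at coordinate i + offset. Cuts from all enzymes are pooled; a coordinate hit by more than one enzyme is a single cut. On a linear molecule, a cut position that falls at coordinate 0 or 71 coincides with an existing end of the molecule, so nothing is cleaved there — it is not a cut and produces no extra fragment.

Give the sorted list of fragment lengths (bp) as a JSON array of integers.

[8,10,10,15,28]

Site scan:
  IvoIII AACATA/5: at [48, 58] ⇒ [53, 63]
  CdoV CACGGA/5: at [10, 38] ⇒ [15, 43]

All cut coordinates (distinct, sorted): [15, 43, 53, 63]

Fragment lengths:
  [0,15): 15 bp
  [15,43): 28 bp
  [43,53): 10 bp
  [53,63): 10 bp
  [63,71): 8 bp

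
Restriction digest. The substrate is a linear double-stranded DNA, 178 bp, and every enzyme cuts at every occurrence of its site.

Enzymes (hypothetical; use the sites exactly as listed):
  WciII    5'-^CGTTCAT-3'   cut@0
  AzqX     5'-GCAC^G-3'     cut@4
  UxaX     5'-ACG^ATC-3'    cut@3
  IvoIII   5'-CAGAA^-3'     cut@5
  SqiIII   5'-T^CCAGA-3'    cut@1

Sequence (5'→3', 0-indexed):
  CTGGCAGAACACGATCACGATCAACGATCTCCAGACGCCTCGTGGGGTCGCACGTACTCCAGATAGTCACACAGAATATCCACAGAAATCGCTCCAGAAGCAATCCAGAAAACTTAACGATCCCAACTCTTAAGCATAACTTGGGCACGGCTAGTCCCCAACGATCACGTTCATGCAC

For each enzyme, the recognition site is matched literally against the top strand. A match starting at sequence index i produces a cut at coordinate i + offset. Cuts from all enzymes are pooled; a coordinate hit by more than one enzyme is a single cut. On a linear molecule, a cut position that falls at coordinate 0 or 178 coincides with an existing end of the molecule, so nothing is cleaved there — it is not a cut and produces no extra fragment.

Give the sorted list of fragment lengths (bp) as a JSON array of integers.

Scan for sites:
  WciII CGTTCAT/0: at [167] ⇒ [167]
  AzqX GCACG/4: at [49, 144] ⇒ [53, 148]
  UxaX ACGATC/3: at [10, 16, 23, 116, 160] ⇒ [13, 19, 26, 119, 163]
  IvoIII CAGAA/5: at [4, 71, 82, 94, 105] ⇒ [9, 76, 87, 99, 110]
  SqiIII TCCAGA/1: at [29, 57, 92, 103] ⇒ [30, 58, 93, 104]

Pooled cuts: [9, 13, 19, 26, 30, 53, 58, 76, 87, 93, 99, 104, 110, 119, 148, 163, 167]

Fragment lengths:
  [0,9): 9 bp
  [9,13): 4 bp
  [13,19): 6 bp
  [19,26): 7 bp
  [26,30): 4 bp
  [30,53): 23 bp
  [53,58): 5 bp
  [58,76): 18 bp
  [76,87): 11 bp
  [87,93): 6 bp
  [93,99): 6 bp
  [99,104): 5 bp
  [104,110): 6 bp
  [110,119): 9 bp
  [119,148): 29 bp
  [148,163): 15 bp
  [163,167): 4 bp
  [167,178): 11 bp

[4,4,4,5,5,6,6,6,6,7,9,9,11,11,15,18,23,29]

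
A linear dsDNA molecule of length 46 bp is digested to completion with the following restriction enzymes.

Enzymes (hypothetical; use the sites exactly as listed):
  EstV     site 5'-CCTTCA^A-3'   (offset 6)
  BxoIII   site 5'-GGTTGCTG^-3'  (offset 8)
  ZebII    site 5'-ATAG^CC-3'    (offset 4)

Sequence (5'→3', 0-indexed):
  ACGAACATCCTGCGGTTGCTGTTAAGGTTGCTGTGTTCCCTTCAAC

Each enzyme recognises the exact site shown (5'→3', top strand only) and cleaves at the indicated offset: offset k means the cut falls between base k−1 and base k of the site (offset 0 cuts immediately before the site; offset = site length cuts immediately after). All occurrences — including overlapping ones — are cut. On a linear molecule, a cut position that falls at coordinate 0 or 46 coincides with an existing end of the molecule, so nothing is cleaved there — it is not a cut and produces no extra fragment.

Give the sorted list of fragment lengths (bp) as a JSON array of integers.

Per-enzyme occurrences:
  EstV (CCTTCAA, off=6): starts [38] → cuts [44]
  BxoIII (GGTTGCTG, off=8): starts [13, 25] → cuts [21, 33]
  ZebII (ATAGCC, off=4): no sites

All cut coordinates (distinct, sorted): [21, 33, 44]

Fragment lengths:
  [0,21): 21 bp
  [21,33): 12 bp
  [33,44): 11 bp
  [44,46): 2 bp

[2,11,12,21]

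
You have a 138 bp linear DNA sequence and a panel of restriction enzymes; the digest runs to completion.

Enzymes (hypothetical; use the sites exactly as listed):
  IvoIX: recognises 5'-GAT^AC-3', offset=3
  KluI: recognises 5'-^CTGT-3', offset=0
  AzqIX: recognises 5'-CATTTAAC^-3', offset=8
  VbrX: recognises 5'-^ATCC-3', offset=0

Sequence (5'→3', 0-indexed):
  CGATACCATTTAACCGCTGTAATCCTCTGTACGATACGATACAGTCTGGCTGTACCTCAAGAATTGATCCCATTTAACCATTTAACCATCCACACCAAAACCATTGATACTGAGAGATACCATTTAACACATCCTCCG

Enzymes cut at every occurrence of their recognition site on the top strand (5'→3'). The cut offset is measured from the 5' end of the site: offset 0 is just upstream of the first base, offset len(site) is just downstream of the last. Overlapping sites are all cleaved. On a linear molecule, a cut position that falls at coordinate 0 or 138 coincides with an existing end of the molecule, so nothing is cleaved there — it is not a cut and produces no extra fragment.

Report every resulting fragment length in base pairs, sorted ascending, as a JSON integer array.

Scan for sites:
  IvoIX (GATAC, off=3): starts [1, 32, 37, 105, 115] → cuts [4, 35, 40, 108, 118]
  KluI (CTGT, off=0): starts [16, 26, 49] → cuts [16, 26, 49]
  AzqIX (CATTTAAC, off=8): starts [6, 70, 78, 120] → cuts [14, 78, 86, 128]
  VbrX (ATCC, off=0): starts [21, 66, 87, 130] → cuts [21, 66, 87, 130]

Pooled cuts: [4, 14, 16, 21, 26, 35, 40, 49, 66, 78, 86, 87, 108, 118, 128, 130]

Fragment lengths:
  [0,4): 4 bp
  [4,14): 10 bp
  [14,16): 2 bp
  [16,21): 5 bp
  [21,26): 5 bp
  [26,35): 9 bp
  [35,40): 5 bp
  [40,49): 9 bp
  [49,66): 17 bp
  [66,78): 12 bp
  [78,86): 8 bp
  [86,87): 1 bp
  [87,108): 21 bp
  [108,118): 10 bp
  [118,128): 10 bp
  [128,130): 2 bp
  [130,138): 8 bp

[1,2,2,4,5,5,5,8,8,9,9,10,10,10,12,17,21]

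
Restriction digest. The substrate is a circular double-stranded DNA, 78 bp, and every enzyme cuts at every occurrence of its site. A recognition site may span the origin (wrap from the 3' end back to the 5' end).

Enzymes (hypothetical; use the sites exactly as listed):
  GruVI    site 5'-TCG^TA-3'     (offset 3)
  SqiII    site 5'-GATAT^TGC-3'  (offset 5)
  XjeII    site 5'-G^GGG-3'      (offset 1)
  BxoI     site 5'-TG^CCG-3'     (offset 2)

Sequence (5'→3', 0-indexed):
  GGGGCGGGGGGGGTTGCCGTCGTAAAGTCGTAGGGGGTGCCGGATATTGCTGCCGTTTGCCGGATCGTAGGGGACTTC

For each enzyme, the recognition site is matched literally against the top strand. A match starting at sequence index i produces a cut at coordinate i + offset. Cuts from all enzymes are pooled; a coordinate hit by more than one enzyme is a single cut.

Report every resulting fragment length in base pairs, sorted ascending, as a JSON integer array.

[1,1,1,1,1,3,3,5,5,5,6,6,7,8,8,8,9]

Scan for sites:
  GruVI (TCGTA, off=3): starts [19, 27, 64] → cuts [22, 30, 67]
  SqiII (GATATTGC, off=5): starts [42] → cuts [47]
  XjeII (GGGG, off=1): starts [0, 5, 6, 7, 8, 9, 32, 33, 69] → cuts [1, 6, 7, 8, 9, 10, 33, 34, 70]
  BxoI (TGCCG, off=2): starts [14, 37, 50, 57] → cuts [16, 39, 52, 59]

All cut coordinates (distinct, sorted): [1, 6, 7, 8, 9, 10, 16, 22, 30, 33, 34, 39, 47, 52, 59, 67, 70]

Fragments:
  1→6: 5 bp
  6→7: 1 bp
  7→8: 1 bp
  8→9: 1 bp
  9→10: 1 bp
  10→16: 6 bp
  16→22: 6 bp
  22→30: 8 bp
  30→33: 3 bp
  33→34: 1 bp
  34→39: 5 bp
  39→47: 8 bp
  47→52: 5 bp
  52→59: 7 bp
  59→67: 8 bp
  67→70: 3 bp
  70→1 (wrap): 78-70+1 = 9 bp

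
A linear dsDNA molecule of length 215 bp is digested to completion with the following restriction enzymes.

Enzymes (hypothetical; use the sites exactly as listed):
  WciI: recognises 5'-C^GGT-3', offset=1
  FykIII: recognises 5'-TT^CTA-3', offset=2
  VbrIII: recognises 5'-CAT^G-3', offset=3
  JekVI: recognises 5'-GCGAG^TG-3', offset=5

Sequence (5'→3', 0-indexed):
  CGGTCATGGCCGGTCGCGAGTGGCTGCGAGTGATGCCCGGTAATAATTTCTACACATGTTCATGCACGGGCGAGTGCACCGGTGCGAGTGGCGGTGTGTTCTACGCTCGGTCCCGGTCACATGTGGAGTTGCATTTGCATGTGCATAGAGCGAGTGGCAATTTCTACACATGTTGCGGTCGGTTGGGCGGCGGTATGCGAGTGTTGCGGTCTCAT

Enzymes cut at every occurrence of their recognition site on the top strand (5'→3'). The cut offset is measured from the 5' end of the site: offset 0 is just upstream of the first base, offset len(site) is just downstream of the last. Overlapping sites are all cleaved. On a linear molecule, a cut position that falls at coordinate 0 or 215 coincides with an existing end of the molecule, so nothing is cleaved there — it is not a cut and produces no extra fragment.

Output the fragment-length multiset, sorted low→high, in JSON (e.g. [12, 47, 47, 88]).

[1,4,4,4,5,6,6,6,6,6,8,8,8,8,8,8,8,8,9,9,10,10,11,11,11,14,18]

Scan for sites:
  WciI (CGGT, off=1): starts [0, 10, 37, 79, 91, 107, 113, 175, 179, 190, 206] → cuts [1, 11, 38, 80, 92, 108, 114, 176, 180, 191, 207]
  FykIII (TTCTA, off=2): starts [47, 98, 161] → cuts [49, 100, 163]
  VbrIII (CATG, off=3): starts [4, 54, 60, 119, 137, 168] → cuts [7, 57, 63, 122, 140, 171]
  JekVI (GCGAGTG, off=5): starts [15, 25, 69, 83, 149, 196] → cuts [20, 30, 74, 88, 154, 201]

Pooled cuts: [1, 7, 11, 20, 30, 38, 49, 57, 63, 74, 80, 88, 92, 100, 108, 114, 122, 140, 154, 163, 171, 176, 180, 191, 201, 207]

Fragment lengths:
  [0,1): 1 bp
  [1,7): 6 bp
  [7,11): 4 bp
  [11,20): 9 bp
  [20,30): 10 bp
  [30,38): 8 bp
  [38,49): 11 bp
  [49,57): 8 bp
  [57,63): 6 bp
  [63,74): 11 bp
  [74,80): 6 bp
  [80,88): 8 bp
  [88,92): 4 bp
  [92,100): 8 bp
  [100,108): 8 bp
  [108,114): 6 bp
  [114,122): 8 bp
  [122,140): 18 bp
  [140,154): 14 bp
  [154,163): 9 bp
  [163,171): 8 bp
  [171,176): 5 bp
  [176,180): 4 bp
  [180,191): 11 bp
  [191,201): 10 bp
  [201,207): 6 bp
  [207,215): 8 bp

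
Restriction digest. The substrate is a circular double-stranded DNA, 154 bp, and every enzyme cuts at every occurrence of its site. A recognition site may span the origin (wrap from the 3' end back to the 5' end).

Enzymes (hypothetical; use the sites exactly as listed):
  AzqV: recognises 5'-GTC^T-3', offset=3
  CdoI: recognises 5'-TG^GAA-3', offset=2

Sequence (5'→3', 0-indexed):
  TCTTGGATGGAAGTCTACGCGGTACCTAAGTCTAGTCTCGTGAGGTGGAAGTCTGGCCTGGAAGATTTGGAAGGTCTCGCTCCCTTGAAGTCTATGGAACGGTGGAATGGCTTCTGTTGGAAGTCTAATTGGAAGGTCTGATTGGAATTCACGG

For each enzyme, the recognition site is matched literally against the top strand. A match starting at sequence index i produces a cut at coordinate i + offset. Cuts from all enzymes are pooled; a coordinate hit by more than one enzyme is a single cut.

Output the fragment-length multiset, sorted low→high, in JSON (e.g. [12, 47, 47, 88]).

[4,5,6,6,6,6,6,7,7,7,7,8,9,10,12,15,16,17]

Per-enzyme occurrences:
  AzqV GTCT/3: at [12, 29, 34, 50, 73, 89, 122, 135, 153] ⇒ [2, 15, 32, 37, 53, 76, 92, 125, 138]
  CdoI TGGAA/2: at [7, 45, 58, 67, 94, 102, 117, 129, 142] ⇒ [9, 47, 60, 69, 96, 104, 119, 131, 144]

Pooled cuts: [2, 9, 15, 32, 37, 47, 53, 60, 69, 76, 92, 96, 104, 119, 125, 131, 138, 144]

Fragments:
  2→9: 7 bp
  9→15: 6 bp
  15→32: 17 bp
  32→37: 5 bp
  37→47: 10 bp
  47→53: 6 bp
  53→60: 7 bp
  60→69: 9 bp
  69→76: 7 bp
  76→92: 16 bp
  92→96: 4 bp
  96→104: 8 bp
  104→119: 15 bp
  119→125: 6 bp
  125→131: 6 bp
  131→138: 7 bp
  138→144: 6 bp
  144→2 (wrap): 154-144+2 = 12 bp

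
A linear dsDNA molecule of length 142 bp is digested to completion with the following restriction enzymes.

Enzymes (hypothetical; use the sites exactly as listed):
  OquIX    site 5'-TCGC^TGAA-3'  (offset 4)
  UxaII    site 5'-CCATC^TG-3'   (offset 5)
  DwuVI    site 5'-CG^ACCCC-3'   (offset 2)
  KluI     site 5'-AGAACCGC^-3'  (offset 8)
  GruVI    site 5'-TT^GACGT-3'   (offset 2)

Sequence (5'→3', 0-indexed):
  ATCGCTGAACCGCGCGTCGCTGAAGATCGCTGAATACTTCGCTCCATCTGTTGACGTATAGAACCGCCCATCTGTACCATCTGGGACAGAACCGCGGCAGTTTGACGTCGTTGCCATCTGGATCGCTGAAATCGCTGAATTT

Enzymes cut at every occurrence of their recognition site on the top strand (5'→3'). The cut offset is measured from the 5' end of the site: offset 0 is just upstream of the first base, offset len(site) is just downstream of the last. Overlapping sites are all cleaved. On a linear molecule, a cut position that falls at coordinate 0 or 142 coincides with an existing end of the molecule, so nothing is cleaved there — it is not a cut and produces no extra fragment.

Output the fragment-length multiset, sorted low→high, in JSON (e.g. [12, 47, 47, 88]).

Scan for sites:
  OquIX TCGCTGAA/4: at [1, 16, 26, 122, 131] ⇒ [5, 20, 30, 126, 135]
  UxaII CCATCTG/5: at [43, 67, 76, 113] ⇒ [48, 72, 81, 118]
  DwuVI (CGACCCC, off=2): no sites
  KluI AGAACCGC/8: at [59, 87] ⇒ [67, 95]
  GruVI TTGACGT/2: at [50, 101] ⇒ [52, 103]

All cut coordinates (distinct, sorted): [5, 20, 30, 48, 52, 67, 72, 81, 95, 103, 118, 126, 135]

Fragment lengths:
  [0,5): 5 bp
  [5,20): 15 bp
  [20,30): 10 bp
  [30,48): 18 bp
  [48,52): 4 bp
  [52,67): 15 bp
  [67,72): 5 bp
  [72,81): 9 bp
  [81,95): 14 bp
  [95,103): 8 bp
  [103,118): 15 bp
  [118,126): 8 bp
  [126,135): 9 bp
  [135,142): 7 bp

[4,5,5,7,8,8,9,9,10,14,15,15,15,18]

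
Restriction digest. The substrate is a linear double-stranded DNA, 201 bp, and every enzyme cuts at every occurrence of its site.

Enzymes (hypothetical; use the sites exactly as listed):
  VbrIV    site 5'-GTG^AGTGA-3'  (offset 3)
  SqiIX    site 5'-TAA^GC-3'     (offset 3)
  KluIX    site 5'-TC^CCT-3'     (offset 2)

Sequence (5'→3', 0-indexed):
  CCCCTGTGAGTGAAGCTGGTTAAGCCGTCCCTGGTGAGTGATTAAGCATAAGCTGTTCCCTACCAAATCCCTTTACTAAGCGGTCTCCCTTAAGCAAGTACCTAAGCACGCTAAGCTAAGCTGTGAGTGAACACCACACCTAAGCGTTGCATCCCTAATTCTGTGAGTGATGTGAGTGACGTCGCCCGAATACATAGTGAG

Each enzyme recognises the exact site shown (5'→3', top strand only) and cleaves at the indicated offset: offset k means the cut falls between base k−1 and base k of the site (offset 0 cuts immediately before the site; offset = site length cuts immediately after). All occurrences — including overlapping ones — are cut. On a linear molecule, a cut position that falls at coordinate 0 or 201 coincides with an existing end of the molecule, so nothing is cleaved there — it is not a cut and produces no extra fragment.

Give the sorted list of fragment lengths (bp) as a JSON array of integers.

[5,6,6,6,6,7,7,8,8,9,9,9,10,10,11,12,12,15,18,27]

Site scan:
  VbrIV GTGAGTGA/3: at [5, 33, 122, 162, 171] ⇒ [8, 36, 125, 165, 174]
  SqiIX TAAGC/3: at [20, 42, 48, 76, 90, 102, 111, 116, 140] ⇒ [23, 45, 51, 79, 93, 105, 114, 119, 143]
  KluIX TCCCT/2: at [27, 56, 67, 85, 151] ⇒ [29, 58, 69, 87, 153]

Pooled cuts: [8, 23, 29, 36, 45, 51, 58, 69, 79, 87, 93, 105, 114, 119, 125, 143, 153, 165, 174]

Fragments:
  [0,8): 8 bp
  [8,23): 15 bp
  [23,29): 6 bp
  [29,36): 7 bp
  [36,45): 9 bp
  [45,51): 6 bp
  [51,58): 7 bp
  [58,69): 11 bp
  [69,79): 10 bp
  [79,87): 8 bp
  [87,93): 6 bp
  [93,105): 12 bp
  [105,114): 9 bp
  [114,119): 5 bp
  [119,125): 6 bp
  [125,143): 18 bp
  [143,153): 10 bp
  [153,165): 12 bp
  [165,174): 9 bp
  [174,201): 27 bp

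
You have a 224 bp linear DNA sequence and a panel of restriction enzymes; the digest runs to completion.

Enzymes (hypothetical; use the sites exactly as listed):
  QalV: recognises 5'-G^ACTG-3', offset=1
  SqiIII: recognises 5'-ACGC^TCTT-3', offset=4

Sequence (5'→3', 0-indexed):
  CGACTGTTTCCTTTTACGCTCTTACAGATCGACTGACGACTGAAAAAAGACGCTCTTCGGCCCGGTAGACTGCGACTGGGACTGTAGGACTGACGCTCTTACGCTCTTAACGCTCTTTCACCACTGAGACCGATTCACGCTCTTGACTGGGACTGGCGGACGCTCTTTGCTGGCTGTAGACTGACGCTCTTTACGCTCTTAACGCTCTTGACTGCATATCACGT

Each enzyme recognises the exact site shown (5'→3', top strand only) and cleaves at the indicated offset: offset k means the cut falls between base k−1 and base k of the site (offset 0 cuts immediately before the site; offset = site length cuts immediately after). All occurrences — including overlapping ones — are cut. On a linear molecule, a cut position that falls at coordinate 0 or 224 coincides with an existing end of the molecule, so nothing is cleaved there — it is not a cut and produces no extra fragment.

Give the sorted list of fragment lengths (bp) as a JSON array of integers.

Scan for sites:
  QalV GACTG/1: at [1, 30, 37, 67, 73, 79, 87, 144, 150, 178, 209] ⇒ [2, 31, 38, 68, 74, 80, 88, 145, 151, 179, 210]
  SqiIII ACGCTCTT/4: at [15, 49, 92, 100, 109, 136, 159, 183, 192, 201] ⇒ [19, 53, 96, 104, 113, 140, 163, 187, 196, 205]

All cut coordinates (distinct, sorted): [2, 19, 31, 38, 53, 68, 74, 80, 88, 96, 104, 113, 140, 145, 151, 163, 179, 187, 196, 205, 210]

Fragments:
  [0,2): 2 bp
  [2,19): 17 bp
  [19,31): 12 bp
  [31,38): 7 bp
  [38,53): 15 bp
  [53,68): 15 bp
  [68,74): 6 bp
  [74,80): 6 bp
  [80,88): 8 bp
  [88,96): 8 bp
  [96,104): 8 bp
  [104,113): 9 bp
  [113,140): 27 bp
  [140,145): 5 bp
  [145,151): 6 bp
  [151,163): 12 bp
  [163,179): 16 bp
  [179,187): 8 bp
  [187,196): 9 bp
  [196,205): 9 bp
  [205,210): 5 bp
  [210,224): 14 bp

[2,5,5,6,6,6,7,8,8,8,8,9,9,9,12,12,14,15,15,16,17,27]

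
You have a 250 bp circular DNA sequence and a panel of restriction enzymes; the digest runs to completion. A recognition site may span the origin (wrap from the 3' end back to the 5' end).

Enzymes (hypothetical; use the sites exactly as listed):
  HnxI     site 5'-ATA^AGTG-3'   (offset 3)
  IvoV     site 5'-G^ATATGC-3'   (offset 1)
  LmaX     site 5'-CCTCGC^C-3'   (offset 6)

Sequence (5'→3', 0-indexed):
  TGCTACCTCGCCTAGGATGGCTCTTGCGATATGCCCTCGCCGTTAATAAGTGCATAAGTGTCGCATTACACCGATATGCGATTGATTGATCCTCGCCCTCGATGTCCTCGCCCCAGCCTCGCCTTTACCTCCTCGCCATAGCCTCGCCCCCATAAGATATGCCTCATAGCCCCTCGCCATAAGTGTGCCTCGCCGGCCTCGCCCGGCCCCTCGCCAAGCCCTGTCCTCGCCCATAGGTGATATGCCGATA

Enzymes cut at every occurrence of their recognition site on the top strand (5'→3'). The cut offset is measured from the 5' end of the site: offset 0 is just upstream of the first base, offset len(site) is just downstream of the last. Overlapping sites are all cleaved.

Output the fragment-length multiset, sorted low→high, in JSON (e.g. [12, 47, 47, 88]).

Scan for sites:
  HnxI ATAAGTG/3: at [45, 53, 178] ⇒ [48, 56, 181]
  IvoV GATATGC/1: at [27, 72, 155, 238, 246] ⇒ [28, 73, 156, 239, 247]
  LmaX CCTCGCC/6: at [5, 34, 90, 105, 116, 130, 141, 171, 187, 196, 208, 224] ⇒ [11, 40, 96, 111, 122, 136, 147, 177, 193, 202, 214, 230]

Pooled cuts: [11, 28, 40, 48, 56, 73, 96, 111, 122, 136, 147, 156, 177, 181, 193, 202, 214, 230, 239, 247]

Fragment lengths:
  11→28: 17 bp
  28→40: 12 bp
  40→48: 8 bp
  48→56: 8 bp
  56→73: 17 bp
  73→96: 23 bp
  96→111: 15 bp
  111→122: 11 bp
  122→136: 14 bp
  136→147: 11 bp
  147→156: 9 bp
  156→177: 21 bp
  177→181: 4 bp
  181→193: 12 bp
  193→202: 9 bp
  202→214: 12 bp
  214→230: 16 bp
  230→239: 9 bp
  239→247: 8 bp
  247→11 (wrap): 250-247+11 = 14 bp

[4,8,8,8,9,9,9,11,11,12,12,12,14,14,15,16,17,17,21,23]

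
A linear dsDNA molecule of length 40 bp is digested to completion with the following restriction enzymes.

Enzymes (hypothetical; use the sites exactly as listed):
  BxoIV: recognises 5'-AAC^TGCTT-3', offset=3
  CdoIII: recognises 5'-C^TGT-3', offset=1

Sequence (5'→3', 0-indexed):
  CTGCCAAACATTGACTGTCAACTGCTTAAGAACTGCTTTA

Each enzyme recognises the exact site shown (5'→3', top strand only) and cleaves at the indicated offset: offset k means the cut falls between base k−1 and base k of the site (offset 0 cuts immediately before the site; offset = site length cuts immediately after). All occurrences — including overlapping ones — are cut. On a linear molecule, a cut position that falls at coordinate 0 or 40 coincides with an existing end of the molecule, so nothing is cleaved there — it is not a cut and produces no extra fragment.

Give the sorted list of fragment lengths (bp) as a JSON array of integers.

[7,7,11,15]

Per-enzyme occurrences:
  BxoIV AACTGCTT/3: at [19, 30] ⇒ [22, 33]
  CdoIII CTGT/1: at [14] ⇒ [15]

Pooled cuts: [15, 22, 33]

Fragment lengths:
  [0,15): 15 bp
  [15,22): 7 bp
  [22,33): 11 bp
  [33,40): 7 bp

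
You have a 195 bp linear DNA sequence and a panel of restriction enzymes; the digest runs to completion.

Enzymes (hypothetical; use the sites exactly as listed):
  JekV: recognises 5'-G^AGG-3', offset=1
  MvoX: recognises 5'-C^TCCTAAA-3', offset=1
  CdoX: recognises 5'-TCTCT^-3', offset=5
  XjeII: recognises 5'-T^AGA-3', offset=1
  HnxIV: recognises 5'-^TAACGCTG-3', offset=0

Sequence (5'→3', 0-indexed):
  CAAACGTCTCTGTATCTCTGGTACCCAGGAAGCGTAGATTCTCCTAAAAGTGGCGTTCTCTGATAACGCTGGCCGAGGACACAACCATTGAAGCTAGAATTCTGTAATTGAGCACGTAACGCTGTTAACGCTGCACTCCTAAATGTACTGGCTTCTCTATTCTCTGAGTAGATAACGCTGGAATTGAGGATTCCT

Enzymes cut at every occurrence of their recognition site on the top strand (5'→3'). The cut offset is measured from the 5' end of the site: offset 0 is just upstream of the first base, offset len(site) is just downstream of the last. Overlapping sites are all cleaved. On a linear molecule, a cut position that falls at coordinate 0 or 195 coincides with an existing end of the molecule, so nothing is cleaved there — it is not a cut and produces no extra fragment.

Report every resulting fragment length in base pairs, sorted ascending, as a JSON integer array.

[2,3,4,6,7,8,9,9,11,11,12,14,16,20,20,21,22]

Site scan:
  JekV GAGG/1: at [74, 185] ⇒ [75, 186]
  MvoX CTCCTAAA/1: at [40, 135] ⇒ [41, 136]
  CdoX TCTCT/5: at [6, 14, 56, 153, 160] ⇒ [11, 19, 61, 158, 165]
  XjeII TAGA/1: at [34, 94, 168] ⇒ [35, 95, 169]
  HnxIV TAACGCTG/0: at [63, 116, 125, 172] ⇒ [63, 116, 125, 172]

Pooled cuts: [11, 19, 35, 41, 61, 63, 75, 95, 116, 125, 136, 158, 165, 169, 172, 186]

Fragment lengths:
  [0,11): 11 bp
  [11,19): 8 bp
  [19,35): 16 bp
  [35,41): 6 bp
  [41,61): 20 bp
  [61,63): 2 bp
  [63,75): 12 bp
  [75,95): 20 bp
  [95,116): 21 bp
  [116,125): 9 bp
  [125,136): 11 bp
  [136,158): 22 bp
  [158,165): 7 bp
  [165,169): 4 bp
  [169,172): 3 bp
  [172,186): 14 bp
  [186,195): 9 bp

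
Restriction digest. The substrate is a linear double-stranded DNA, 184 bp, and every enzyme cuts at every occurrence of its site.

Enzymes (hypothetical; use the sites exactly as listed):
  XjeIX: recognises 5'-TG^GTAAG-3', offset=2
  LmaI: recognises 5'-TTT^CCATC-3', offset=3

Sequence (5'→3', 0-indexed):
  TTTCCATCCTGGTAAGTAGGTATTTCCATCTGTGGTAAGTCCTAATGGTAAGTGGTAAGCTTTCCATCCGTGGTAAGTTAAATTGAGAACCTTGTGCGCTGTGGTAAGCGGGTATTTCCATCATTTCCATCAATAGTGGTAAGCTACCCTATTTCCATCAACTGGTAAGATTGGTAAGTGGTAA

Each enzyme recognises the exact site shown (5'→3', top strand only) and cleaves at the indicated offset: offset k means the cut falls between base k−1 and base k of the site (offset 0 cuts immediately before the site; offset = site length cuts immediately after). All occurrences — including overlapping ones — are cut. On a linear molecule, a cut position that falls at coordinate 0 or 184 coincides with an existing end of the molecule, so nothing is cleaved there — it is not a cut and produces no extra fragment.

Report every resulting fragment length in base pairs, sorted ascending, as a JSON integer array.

[3,7,8,9,9,9,9,9,10,11,12,13,14,14,16,31]

Scan for sites:
  XjeIX TGGTAAG/2: at [9, 32, 45, 52, 70, 101, 136, 162, 171] ⇒ [11, 34, 47, 54, 72, 103, 138, 164, 173]
  LmaI TTTCCATC/3: at [0, 22, 60, 114, 123, 151] ⇒ [3, 25, 63, 117, 126, 154]

Pooled cuts: [3, 11, 25, 34, 47, 54, 63, 72, 103, 117, 126, 138, 154, 164, 173]

Fragments:
  [0,3): 3 bp
  [3,11): 8 bp
  [11,25): 14 bp
  [25,34): 9 bp
  [34,47): 13 bp
  [47,54): 7 bp
  [54,63): 9 bp
  [63,72): 9 bp
  [72,103): 31 bp
  [103,117): 14 bp
  [117,126): 9 bp
  [126,138): 12 bp
  [138,154): 16 bp
  [154,164): 10 bp
  [164,173): 9 bp
  [173,184): 11 bp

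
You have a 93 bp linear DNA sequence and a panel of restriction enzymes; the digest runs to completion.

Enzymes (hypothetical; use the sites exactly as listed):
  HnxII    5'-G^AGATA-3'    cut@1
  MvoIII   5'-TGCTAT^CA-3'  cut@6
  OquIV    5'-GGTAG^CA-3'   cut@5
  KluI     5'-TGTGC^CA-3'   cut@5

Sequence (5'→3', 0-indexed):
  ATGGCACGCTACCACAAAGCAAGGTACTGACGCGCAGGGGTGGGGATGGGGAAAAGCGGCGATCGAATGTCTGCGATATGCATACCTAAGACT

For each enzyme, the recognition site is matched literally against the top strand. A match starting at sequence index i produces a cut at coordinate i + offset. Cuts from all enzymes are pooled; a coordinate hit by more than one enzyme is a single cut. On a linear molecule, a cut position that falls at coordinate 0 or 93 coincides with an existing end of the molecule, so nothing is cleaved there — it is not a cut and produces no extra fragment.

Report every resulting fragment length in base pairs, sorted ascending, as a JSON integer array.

[93]

Per-enzyme occurrences:
  HnxII (GAGATA, off=1): no sites
  MvoIII (TGCTATCA, off=6): no sites
  OquIV (GGTAGCA, off=5): no sites
  KluI (TGTGCCA, off=5): no sites

All cut coordinates (distinct, sorted): ∅

Fragment lengths:
  no cuts → one linear fragment of 93 bp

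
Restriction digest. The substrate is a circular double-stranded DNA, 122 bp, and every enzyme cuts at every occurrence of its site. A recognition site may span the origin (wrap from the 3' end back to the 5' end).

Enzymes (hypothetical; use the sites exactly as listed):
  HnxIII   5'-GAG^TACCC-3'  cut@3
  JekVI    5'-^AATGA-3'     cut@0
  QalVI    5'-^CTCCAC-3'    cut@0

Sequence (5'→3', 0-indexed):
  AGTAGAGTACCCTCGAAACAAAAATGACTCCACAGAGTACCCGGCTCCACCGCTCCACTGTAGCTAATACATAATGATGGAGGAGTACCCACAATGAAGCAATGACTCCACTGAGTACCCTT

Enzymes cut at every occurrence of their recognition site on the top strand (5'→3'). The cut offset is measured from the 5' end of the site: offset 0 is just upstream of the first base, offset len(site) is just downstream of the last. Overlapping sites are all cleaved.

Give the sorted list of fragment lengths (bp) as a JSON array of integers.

Per-enzyme occurrences:
  HnxIII GAGTACCC/3: at [4, 34, 82, 112] ⇒ [7, 37, 85, 115]
  JekVI AATGA/0: at [22, 72, 92, 100] ⇒ [22, 72, 92, 100]
  QalVI CTCCAC/0: at [27, 44, 52, 105] ⇒ [27, 44, 52, 105]

All cut coordinates (distinct, sorted): [7, 22, 27, 37, 44, 52, 72, 85, 92, 100, 105, 115]

Fragment lengths:
  7→22: 15 bp
  22→27: 5 bp
  27→37: 10 bp
  37→44: 7 bp
  44→52: 8 bp
  52→72: 20 bp
  72→85: 13 bp
  85→92: 7 bp
  92→100: 8 bp
  100→105: 5 bp
  105→115: 10 bp
  115→7 (wrap): 122-115+7 = 14 bp

[5,5,7,7,8,8,10,10,13,14,15,20]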